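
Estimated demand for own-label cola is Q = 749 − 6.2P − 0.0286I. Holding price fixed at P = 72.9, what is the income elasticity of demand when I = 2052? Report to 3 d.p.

At P = 72.9, I = 2052: Q = 238.333.
Holding P constant, ∂Q/∂I = −0.0286.
η_I = (∂Q/∂I)·(I/Q) = -0.0286 × (2052/238.333) = -0.246.

-0.246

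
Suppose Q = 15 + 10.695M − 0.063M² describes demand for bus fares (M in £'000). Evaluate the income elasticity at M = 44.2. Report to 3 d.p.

0.621

At M = 44.2: Q = 364.6397.
dQ/dM = 10.695 − 0.126M = 5.12580.
η = (dQ/dM)·(M/Q) = 5.12580 × (44.2/364.6397) = 0.621.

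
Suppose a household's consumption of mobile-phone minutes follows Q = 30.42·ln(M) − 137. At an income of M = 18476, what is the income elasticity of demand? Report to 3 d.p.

0.188

At M = 18476: Q = 161.853.
dQ/dM = 30.42/M = 0.00164646 at this income.
η = (dQ/dM)·(M/Q) = 0.00164646 × (18476/161.853) = 0.188.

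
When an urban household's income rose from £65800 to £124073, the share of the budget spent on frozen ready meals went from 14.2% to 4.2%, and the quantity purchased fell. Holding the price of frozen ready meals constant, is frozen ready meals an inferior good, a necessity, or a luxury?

Quantity demanded falls as income rises, so η < 0.

inferior good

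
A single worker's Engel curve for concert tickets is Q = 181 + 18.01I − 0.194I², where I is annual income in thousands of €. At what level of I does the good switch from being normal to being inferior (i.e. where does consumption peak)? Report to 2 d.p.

46.42

dQ/dI = 18.01 − 0.388I.
The good is inferior where dQ/dI < 0. Setting dQ/dI = 0 gives I = 18.01 / 0.388 = 46.42.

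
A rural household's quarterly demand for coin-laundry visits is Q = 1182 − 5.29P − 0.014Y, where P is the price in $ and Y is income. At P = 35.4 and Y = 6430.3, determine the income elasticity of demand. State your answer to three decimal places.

At P = 35.4, Y = 6430.3: Q = 904.710.
Holding P constant, ∂Q/∂Y = −0.014.
η_Y = (∂Q/∂Y)·(Y/Q) = -0.014 × (6430.3/904.710) = -0.100.

-0.100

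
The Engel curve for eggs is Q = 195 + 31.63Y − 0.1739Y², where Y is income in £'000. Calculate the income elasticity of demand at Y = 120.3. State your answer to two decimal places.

At Y = 120.3: Q = 1483.3925.
dQ/dY = 31.63 − 0.3478Y = -10.21034.
η = (dQ/dY)·(Y/Q) = -10.21034 × (120.3/1483.3925) = -0.83.

-0.83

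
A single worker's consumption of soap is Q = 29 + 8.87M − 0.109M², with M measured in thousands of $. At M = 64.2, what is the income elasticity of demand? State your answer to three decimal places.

At M = 64.2: Q = 149.1952.
dQ/dM = 8.87 − 0.218M = -5.12560.
η = (dQ/dM)·(M/Q) = -5.12560 × (64.2/149.1952) = -2.206.

-2.206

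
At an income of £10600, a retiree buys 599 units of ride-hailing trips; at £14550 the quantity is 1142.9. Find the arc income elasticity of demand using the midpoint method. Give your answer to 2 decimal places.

ΔQ = 1142.9 − 599 = 543.9; midpoint Q̄ = (599 + 1142.9)/2 = 870.95.
ΔI = 14550 − 10600 = 3950; midpoint Ī = (10600 + 14550)/2 = 12575.
η = (ΔQ/Q̄) ÷ (ΔI/Ī) = (543.9/870.95) ÷ (3950/12575) = 1.99.

1.99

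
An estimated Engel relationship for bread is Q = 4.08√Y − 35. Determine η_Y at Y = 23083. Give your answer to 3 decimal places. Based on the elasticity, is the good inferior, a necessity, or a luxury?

At Y = 23083: Q = 584.878.
dQ/dY = 4.08/(2√Y) = 0.0134272 at this income.
η = (dQ/dY)·(Y/Q) = 0.0134272 × (23083/584.878) = 0.530.
Since 0 < η < 1, the good is a necessity.

0.530 (necessity)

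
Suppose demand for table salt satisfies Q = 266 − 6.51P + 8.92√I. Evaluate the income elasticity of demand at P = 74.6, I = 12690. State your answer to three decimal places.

At P = 74.6, I = 12690: Q = 785.191.
Holding P constant, ∂Q/∂I = 8.92/(2√I) = 0.0395917.
η_I = (∂Q/∂I)·(I/Q) = 0.0395917 × (12690/785.191) = 0.640.

0.640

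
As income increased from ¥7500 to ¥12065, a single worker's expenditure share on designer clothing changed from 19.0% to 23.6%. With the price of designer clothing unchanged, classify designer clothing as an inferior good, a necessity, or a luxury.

The budget share rises as income rises, so η > 1.

luxury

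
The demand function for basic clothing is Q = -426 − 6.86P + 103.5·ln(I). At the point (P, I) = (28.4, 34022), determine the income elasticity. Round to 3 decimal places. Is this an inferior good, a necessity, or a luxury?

At P = 28.4, I = 34022: Q = 459.174.
Holding P constant, ∂Q/∂I = 103.5/I = 0.00304215.
η_I = (∂Q/∂I)·(I/Q) = 0.00304215 × (34022/459.174) = 0.225.
Since 0 < η < 1, this is a necessity.

0.225 (necessity)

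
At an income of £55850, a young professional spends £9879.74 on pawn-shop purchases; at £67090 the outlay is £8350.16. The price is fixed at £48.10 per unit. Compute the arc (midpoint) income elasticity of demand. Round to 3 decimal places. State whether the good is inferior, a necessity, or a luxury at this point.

-0.918 (inferior good)

With a constant price, Q₁ = 9879.74/48.10 = 205.400 and Q₂ = 8350.16/48.10 = 173.600 (equivalently, work directly with expenditure since P cancels).
Midpoint %ΔQ = (8350.16 − 9879.74)/9114.95 = -0.16781; midpoint %ΔI = (67090 − 55850)/61470 = 0.18285.
η = -0.16781 / 0.18285 = -0.918.
η < 0 ⇒ inferior good.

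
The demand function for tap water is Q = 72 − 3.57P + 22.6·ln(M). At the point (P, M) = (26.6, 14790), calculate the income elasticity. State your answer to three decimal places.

At P = 26.6, M = 14790: Q = 194.037.
Holding P constant, ∂Q/∂M = 22.6/M = 0.00152806.
η_M = (∂Q/∂M)·(M/Q) = 0.00152806 × (14790/194.037) = 0.116.

0.116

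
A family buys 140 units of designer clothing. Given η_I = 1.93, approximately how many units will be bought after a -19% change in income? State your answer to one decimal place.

88.7

%ΔQ ≈ η × %ΔI = 1.93 × (-19%) = -36.67%.
New Q ≈ 140 × (1 − 0.3667) = 88.7.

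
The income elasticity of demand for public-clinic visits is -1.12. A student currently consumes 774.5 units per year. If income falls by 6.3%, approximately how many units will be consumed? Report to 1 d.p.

%ΔQ ≈ η × %ΔI = -1.12 × (-6.3%) = 7.056%.
New Q ≈ 774.5 × (1 + 0.07056) = 829.1.

829.1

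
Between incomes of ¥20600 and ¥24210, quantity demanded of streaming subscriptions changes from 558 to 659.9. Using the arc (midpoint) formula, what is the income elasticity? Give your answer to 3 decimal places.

1.039

ΔQ = 659.9 − 558 = 101.9; midpoint Q̄ = (558 + 659.9)/2 = 608.95.
ΔI = 24210 − 20600 = 3610; midpoint Ī = (20600 + 24210)/2 = 22405.
η = (ΔQ/Q̄) ÷ (ΔI/Ī) = (101.9/608.95) ÷ (3610/22405) = 1.039.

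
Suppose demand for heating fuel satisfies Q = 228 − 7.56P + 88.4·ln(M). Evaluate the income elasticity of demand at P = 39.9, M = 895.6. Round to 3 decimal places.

At P = 39.9, M = 895.6: Q = 527.254.
Holding P constant, ∂Q/∂M = 88.4/M = 0.0987048.
η_M = (∂Q/∂M)·(M/Q) = 0.0987048 × (895.6/527.254) = 0.168.

0.168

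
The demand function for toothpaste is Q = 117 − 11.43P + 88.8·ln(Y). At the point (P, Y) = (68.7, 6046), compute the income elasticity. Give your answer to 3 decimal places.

At P = 68.7, Y = 6046: Q = 104.954.
Holding P constant, ∂Q/∂Y = 88.8/Y = 0.0146874.
η_Y = (∂Q/∂Y)·(Y/Q) = 0.0146874 × (6046/104.954) = 0.846.

0.846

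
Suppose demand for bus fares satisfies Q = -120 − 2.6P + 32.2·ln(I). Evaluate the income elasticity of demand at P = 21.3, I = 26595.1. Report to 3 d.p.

At P = 21.3, I = 26595.1: Q = 152.689.
Holding P constant, ∂Q/∂I = 32.2/I = 0.00121075.
η_I = (∂Q/∂I)·(I/Q) = 0.00121075 × (26595.1/152.689) = 0.211.

0.211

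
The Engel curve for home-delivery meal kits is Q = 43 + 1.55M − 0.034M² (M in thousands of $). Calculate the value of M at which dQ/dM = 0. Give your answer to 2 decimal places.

dQ/dM = 1.55 − 0.068M.
The good is inferior where dQ/dM < 0. Setting dQ/dM = 0 gives M = 1.55 / 0.068 = 22.79.

22.79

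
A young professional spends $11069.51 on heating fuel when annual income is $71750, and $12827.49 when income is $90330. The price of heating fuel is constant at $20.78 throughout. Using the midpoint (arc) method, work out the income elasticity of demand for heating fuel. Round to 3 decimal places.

With a constant price, Q₁ = 11069.51/20.78 = 532.700 and Q₂ = 12827.49/20.78 = 617.300 (equivalently, work directly with expenditure since P cancels).
Midpoint %ΔQ = (12827.49 − 11069.51)/11948.50 = 0.14713; midpoint %ΔI = (90330 − 71750)/81040 = 0.22927.
η = 0.14713 / 0.22927 = 0.642.

0.642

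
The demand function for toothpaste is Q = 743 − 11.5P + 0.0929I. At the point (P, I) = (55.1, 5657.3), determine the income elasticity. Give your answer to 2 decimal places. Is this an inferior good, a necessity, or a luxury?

At P = 55.1, I = 5657.3: Q = 634.913.
Holding P constant, ∂Q/∂I = 0.0929.
η_I = (∂Q/∂I)·(I/Q) = 0.0929 × (5657.3/634.913) = 0.83.
Since 0 < η < 1, this is a necessity.

0.83 (necessity)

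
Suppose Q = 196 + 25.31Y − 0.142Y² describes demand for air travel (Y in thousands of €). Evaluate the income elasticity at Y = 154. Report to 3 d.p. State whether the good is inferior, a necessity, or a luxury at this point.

At Y = 154: Q = 726.0680.
dQ/dY = 25.31 − 0.284Y = -18.42600.
η = (dQ/dY)·(Y/Q) = -18.42600 × (154/726.0680) = -3.908.
η < 0 ⇒ inferior good.

-3.908 (inferior good)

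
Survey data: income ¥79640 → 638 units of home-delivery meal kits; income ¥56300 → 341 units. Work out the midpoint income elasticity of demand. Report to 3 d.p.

ΔQ = 341 − 638 = -297; midpoint Q̄ = (638 + 341)/2 = 489.5.
ΔI = 56300 − 79640 = -23340; midpoint Ī = (79640 + 56300)/2 = 67970.
η = (ΔQ/Q̄) ÷ (ΔI/Ī) = (-297/489.5) ÷ (-23340/67970) = 1.767.

1.767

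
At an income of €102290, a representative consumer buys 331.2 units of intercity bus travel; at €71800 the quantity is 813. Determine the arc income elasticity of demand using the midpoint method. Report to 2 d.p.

ΔQ = 813 − 331.2 = 481.8; midpoint Q̄ = (331.2 + 813)/2 = 572.1.
ΔI = 71800 − 102290 = -30490; midpoint Ī = (102290 + 71800)/2 = 87045.
η = (ΔQ/Q̄) ÷ (ΔI/Ī) = (481.8/572.1) ÷ (-30490/87045) = -2.40.

-2.40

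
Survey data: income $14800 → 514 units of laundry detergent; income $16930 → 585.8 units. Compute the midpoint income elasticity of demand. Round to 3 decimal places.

ΔQ = 585.8 − 514 = 71.8; midpoint Q̄ = (514 + 585.8)/2 = 549.9.
ΔI = 16930 − 14800 = 2130; midpoint Ī = (14800 + 16930)/2 = 15865.
η = (ΔQ/Q̄) ÷ (ΔI/Ī) = (71.8/549.9) ÷ (2130/15865) = 0.973.

0.973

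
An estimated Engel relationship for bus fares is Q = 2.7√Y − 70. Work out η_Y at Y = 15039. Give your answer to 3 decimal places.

At Y = 15039: Q = 261.111.
dQ/dY = 2.7/(2√Y) = 0.0110084 at this income.
η = (dQ/dY)·(Y/Q) = 0.0110084 × (15039/261.111) = 0.634.

0.634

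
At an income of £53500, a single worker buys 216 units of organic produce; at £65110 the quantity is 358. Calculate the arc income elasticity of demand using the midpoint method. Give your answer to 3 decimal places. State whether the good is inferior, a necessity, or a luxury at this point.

2.527 (luxury)

ΔQ = 358 − 216 = 142; midpoint Q̄ = (216 + 358)/2 = 287.
ΔI = 65110 − 53500 = 11610; midpoint Ī = (53500 + 65110)/2 = 59305.
η = (ΔQ/Q̄) ÷ (ΔI/Ī) = (142/287) ÷ (11610/59305) = 2.527.
η > 1 ⇒ luxury.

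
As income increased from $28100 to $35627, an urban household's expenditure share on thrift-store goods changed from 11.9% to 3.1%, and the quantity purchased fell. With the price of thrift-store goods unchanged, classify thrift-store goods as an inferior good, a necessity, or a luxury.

Quantity demanded falls as income rises, so η < 0.

inferior good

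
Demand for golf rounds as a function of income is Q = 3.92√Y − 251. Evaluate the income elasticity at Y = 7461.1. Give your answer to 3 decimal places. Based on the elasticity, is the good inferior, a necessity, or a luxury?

1.933 (luxury)

At Y = 7461.1: Q = 87.600.
dQ/dY = 3.92/(2√Y) = 0.0226911 at this income.
η = (dQ/dY)·(Y/Q) = 0.0226911 × (7461.1/87.600) = 1.933.
Since η > 1, the good is a luxury.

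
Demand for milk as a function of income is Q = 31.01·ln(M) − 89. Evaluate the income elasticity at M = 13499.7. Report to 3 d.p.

0.151

At M = 13499.7: Q = 205.918.
dQ/dM = 31.01/M = 0.00229709 at this income.
η = (dQ/dM)·(M/Q) = 0.00229709 × (13499.7/205.918) = 0.151.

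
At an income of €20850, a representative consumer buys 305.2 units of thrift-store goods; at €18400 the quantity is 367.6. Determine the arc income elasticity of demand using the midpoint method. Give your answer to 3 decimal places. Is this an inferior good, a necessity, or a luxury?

-1.486 (inferior good)

ΔQ = 367.6 − 305.2 = 62.4; midpoint Q̄ = (305.2 + 367.6)/2 = 336.4.
ΔI = 18400 − 20850 = -2450; midpoint Ī = (20850 + 18400)/2 = 19625.
η = (ΔQ/Q̄) ÷ (ΔI/Ī) = (62.4/336.4) ÷ (-2450/19625) = -1.486.
η < 0 ⇒ inferior good.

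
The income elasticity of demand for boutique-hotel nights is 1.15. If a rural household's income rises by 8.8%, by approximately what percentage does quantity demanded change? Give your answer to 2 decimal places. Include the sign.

10.12%

%ΔQ ≈ η × %ΔI = 1.15 × 8.8% = 10.12%.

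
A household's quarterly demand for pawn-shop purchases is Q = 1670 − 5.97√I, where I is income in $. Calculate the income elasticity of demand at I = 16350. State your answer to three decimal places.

At I = 16350: Q = 906.633.
dQ/dI = -5.97/(2√I) = -0.0233445 at this income.
η = (dQ/dI)·(I/Q) = -0.0233445 × (16350/906.633) = -0.421.

-0.421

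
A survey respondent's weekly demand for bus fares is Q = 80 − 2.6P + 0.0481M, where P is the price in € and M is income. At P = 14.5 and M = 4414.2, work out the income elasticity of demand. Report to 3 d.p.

0.834

At P = 14.5, M = 4414.2: Q = 254.623.
Holding P constant, ∂Q/∂M = 0.0481.
η_M = (∂Q/∂M)·(M/Q) = 0.0481 × (4414.2/254.623) = 0.834.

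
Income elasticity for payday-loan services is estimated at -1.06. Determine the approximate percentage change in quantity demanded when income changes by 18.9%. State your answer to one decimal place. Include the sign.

%ΔQ ≈ η × %ΔI = -1.06 × 18.9% = -20.0%.

-20.0%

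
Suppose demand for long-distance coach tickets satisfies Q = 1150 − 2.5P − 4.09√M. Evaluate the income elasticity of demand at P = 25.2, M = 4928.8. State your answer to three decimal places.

-0.179

At P = 25.2, M = 4928.8: Q = 799.860.
Holding P constant, ∂Q/∂M = -4.09/(2√M) = -0.0291288.
η_M = (∂Q/∂M)·(M/Q) = -0.0291288 × (4928.8/799.860) = -0.179.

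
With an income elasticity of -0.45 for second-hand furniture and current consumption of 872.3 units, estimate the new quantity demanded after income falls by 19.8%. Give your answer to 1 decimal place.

950.0

%ΔQ ≈ η × %ΔI = -0.45 × (-19.8%) = 8.91%.
New Q ≈ 872.3 × (1 + 0.0891) = 950.0.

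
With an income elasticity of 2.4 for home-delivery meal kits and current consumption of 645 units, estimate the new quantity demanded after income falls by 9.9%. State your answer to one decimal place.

%ΔQ ≈ η × %ΔI = 2.4 × (-9.9%) = -23.76%.
New Q ≈ 645 × (1 − 0.2376) = 491.7.

491.7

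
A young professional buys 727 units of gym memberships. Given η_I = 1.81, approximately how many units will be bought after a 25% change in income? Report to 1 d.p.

%ΔQ ≈ η × %ΔI = 1.81 × 25% = 45.25%.
New Q ≈ 727 × (1 + 0.4525) = 1056.0.

1056.0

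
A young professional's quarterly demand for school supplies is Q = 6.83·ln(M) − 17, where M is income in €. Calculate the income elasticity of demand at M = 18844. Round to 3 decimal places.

At M = 18844: Q = 50.234.
dQ/dM = 6.83/M = 0.00036245 at this income.
η = (dQ/dM)·(M/Q) = 0.00036245 × (18844/50.234) = 0.136.

0.136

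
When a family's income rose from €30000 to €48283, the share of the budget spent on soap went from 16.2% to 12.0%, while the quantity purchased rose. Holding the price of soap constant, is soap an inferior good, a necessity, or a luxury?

necessity

Quantity rises but the budget share falls as income rises, so 0 < η < 1.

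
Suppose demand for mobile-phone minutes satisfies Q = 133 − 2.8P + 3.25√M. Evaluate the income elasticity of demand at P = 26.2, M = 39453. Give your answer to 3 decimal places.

0.458

At P = 26.2, M = 39453: Q = 705.180.
Holding P constant, ∂Q/∂M = 3.25/(2√M) = 0.00818113.
η_M = (∂Q/∂M)·(M/Q) = 0.00818113 × (39453/705.180) = 0.458.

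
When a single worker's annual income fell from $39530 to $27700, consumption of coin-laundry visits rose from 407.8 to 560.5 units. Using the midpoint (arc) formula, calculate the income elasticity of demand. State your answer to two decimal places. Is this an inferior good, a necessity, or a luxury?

ΔQ = 560.5 − 407.8 = 152.7; midpoint Q̄ = (407.8 + 560.5)/2 = 484.15.
ΔI = 27700 − 39530 = -11830; midpoint Ī = (39530 + 27700)/2 = 33615.
η = (ΔQ/Q̄) ÷ (ΔI/Ī) = (152.7/484.15) ÷ (-11830/33615) = -0.90.
η < 0 ⇒ inferior good.

-0.90 (inferior good)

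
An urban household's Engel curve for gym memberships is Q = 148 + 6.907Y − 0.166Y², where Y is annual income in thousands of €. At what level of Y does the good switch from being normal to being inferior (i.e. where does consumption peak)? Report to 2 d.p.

dQ/dY = 6.907 − 0.332Y.
The good is inferior where dQ/dY < 0. Setting dQ/dY = 0 gives Y = 6.907 / 0.332 = 20.80.

20.80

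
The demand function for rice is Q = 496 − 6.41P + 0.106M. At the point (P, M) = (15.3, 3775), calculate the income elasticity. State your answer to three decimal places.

At P = 15.3, M = 3775: Q = 798.077.
Holding P constant, ∂Q/∂M = 0.106.
η_M = (∂Q/∂M)·(M/Q) = 0.106 × (3775/798.077) = 0.501.

0.501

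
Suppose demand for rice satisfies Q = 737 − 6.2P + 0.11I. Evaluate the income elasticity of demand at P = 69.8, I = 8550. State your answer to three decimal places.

At P = 69.8, I = 8550: Q = 1244.740.
Holding P constant, ∂Q/∂I = 0.11.
η_I = (∂Q/∂I)·(I/Q) = 0.11 × (8550/1244.740) = 0.756.

0.756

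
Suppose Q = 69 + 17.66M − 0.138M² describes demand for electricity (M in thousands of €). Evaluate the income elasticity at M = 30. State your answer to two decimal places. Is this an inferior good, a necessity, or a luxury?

At M = 30: Q = 474.6000.
dQ/dM = 17.66 − 0.276M = 9.38000.
η = (dQ/dM)·(M/Q) = 9.38000 × (30/474.6000) = 0.59.
0 < η < 1 ⇒ necessity.

0.59 (necessity)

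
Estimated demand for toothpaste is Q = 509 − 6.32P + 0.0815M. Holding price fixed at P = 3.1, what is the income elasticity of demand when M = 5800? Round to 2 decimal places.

0.49

At P = 3.1, M = 5800: Q = 962.108.
Holding P constant, ∂Q/∂M = 0.0815.
η_M = (∂Q/∂M)·(M/Q) = 0.0815 × (5800/962.108) = 0.49.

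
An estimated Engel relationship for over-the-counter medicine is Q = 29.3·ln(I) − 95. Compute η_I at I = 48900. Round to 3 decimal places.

At I = 48900: Q = 221.368.
dQ/dI = 29.3/I = 0.000599182 at this income.
η = (dQ/dI)·(I/Q) = 0.000599182 × (48900/221.368) = 0.132.

0.132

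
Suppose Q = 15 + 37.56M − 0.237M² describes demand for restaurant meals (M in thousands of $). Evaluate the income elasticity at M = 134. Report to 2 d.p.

-4.39

At M = 134: Q = 792.4680.
dQ/dM = 37.56 − 0.474M = -25.95600.
η = (dQ/dM)·(M/Q) = -25.95600 × (134/792.4680) = -4.39.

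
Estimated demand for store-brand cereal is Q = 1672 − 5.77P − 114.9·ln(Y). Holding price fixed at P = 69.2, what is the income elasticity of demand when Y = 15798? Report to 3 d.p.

At P = 69.2, Y = 15798: Q = 161.904.
Holding P constant, ∂Q/∂Y = -114.9/Y = -0.00727307.
η_Y = (∂Q/∂Y)·(Y/Q) = -0.00727307 × (15798/161.904) = -0.710.

-0.710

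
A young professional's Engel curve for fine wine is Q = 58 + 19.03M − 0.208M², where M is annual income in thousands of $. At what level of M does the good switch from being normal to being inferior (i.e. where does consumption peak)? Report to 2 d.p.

dQ/dM = 19.03 − 0.416M.
The good is inferior where dQ/dM < 0. Setting dQ/dM = 0 gives M = 19.03 / 0.416 = 45.75.

45.75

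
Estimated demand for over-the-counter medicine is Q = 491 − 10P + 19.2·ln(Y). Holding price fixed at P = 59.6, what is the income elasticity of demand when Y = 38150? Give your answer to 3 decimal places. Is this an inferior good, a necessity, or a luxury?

At P = 59.6, Y = 38150: Q = 97.546.
Holding P constant, ∂Q/∂Y = 19.2/Y = 0.000503277.
η_Y = (∂Q/∂Y)·(Y/Q) = 0.000503277 × (38150/97.546) = 0.197.
Since 0 < η < 1, this is a necessity.

0.197 (necessity)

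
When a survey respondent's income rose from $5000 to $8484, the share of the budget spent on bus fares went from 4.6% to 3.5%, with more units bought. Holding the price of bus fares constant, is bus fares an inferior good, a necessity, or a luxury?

Quantity rises but the budget share falls as income rises, so 0 < η < 1.

necessity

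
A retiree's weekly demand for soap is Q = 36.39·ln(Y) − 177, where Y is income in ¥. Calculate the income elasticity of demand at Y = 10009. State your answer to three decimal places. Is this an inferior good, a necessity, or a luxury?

At Y = 10009: Q = 158.197.
dQ/dY = 36.39/Y = 0.00363573 at this income.
η = (dQ/dY)·(Y/Q) = 0.00363573 × (10009/158.197) = 0.230.
Since 0 < η < 1, the good is a necessity.

0.230 (necessity)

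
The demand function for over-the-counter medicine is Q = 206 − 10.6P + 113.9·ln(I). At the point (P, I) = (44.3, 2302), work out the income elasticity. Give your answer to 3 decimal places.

At P = 44.3, I = 2302: Q = 618.181.
Holding P constant, ∂Q/∂I = 113.9/I = 0.0494787.
η_I = (∂Q/∂I)·(I/Q) = 0.0494787 × (2302/618.181) = 0.184.

0.184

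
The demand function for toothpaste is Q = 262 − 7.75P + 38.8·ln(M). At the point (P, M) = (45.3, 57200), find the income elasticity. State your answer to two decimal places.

At P = 45.3, M = 57200: Q = 335.952.
Holding P constant, ∂Q/∂M = 38.8/M = 0.000678322.
η_M = (∂Q/∂M)·(M/Q) = 0.000678322 × (57200/335.952) = 0.12.

0.12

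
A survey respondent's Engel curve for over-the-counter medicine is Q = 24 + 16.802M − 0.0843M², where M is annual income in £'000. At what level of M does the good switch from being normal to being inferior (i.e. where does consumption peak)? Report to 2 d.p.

dQ/dM = 16.802 − 0.1686M.
The good is inferior where dQ/dM < 0. Setting dQ/dM = 0 gives M = 16.802 / 0.1686 = 99.66.

99.66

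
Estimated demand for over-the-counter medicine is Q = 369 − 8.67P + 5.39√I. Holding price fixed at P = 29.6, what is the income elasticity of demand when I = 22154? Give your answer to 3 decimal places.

0.439

At P = 29.6, I = 22154: Q = 914.627.
Holding P constant, ∂Q/∂I = 5.39/(2√I) = 0.0181064.
η_I = (∂Q/∂I)·(I/Q) = 0.0181064 × (22154/914.627) = 0.439.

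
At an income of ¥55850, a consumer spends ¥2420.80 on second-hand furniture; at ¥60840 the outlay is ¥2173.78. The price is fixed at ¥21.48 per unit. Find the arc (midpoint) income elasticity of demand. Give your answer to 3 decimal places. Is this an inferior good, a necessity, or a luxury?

With a constant price, Q₁ = 2420.80/21.48 = 112.700 and Q₂ = 2173.78/21.48 = 101.200 (equivalently, work directly with expenditure since P cancels).
Midpoint %ΔQ = (2173.78 − 2420.80)/2297.29 = -0.10753; midpoint %ΔI = (60840 − 55850)/58345 = 0.08553.
η = -0.10753 / 0.08553 = -1.257.
η < 0 ⇒ inferior good.

-1.257 (inferior good)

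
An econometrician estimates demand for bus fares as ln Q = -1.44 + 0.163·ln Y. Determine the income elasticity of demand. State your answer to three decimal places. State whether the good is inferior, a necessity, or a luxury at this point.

In a log-linear demand, the coefficient on ln Y is the income elasticity.
So η = 0.163.
0 < η < 1 ⇒ necessity.

0.163 (necessity)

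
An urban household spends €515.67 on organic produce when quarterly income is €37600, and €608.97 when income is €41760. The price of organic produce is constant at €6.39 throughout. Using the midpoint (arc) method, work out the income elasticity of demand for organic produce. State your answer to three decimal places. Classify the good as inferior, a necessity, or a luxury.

With a constant price, Q₁ = 515.67/6.39 = 80.700 and Q₂ = 608.97/6.39 = 95.300 (equivalently, work directly with expenditure since P cancels).
Midpoint %ΔQ = (608.97 − 515.67)/562.32 = 0.16592; midpoint %ΔI = (41760 − 37600)/39680 = 0.10484.
η = 0.16592 / 0.10484 = 1.583.
η > 1 ⇒ luxury.

1.583 (luxury)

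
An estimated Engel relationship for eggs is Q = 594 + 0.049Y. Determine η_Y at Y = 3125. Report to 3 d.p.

0.205

At Y = 3125: Q = 747.125.
dQ/dY = 0.049.
η = (dQ/dY)·(Y/Q) = 0.049 × (3125/747.125) = 0.205.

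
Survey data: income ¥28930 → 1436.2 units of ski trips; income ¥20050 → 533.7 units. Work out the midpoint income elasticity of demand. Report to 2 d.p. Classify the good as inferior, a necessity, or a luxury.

ΔQ = 533.7 − 1436.2 = -902.5; midpoint Q̄ = (1436.2 + 533.7)/2 = 984.95.
ΔI = 20050 − 28930 = -8880; midpoint Ī = (28930 + 20050)/2 = 24490.
η = (ΔQ/Q̄) ÷ (ΔI/Ī) = (-902.5/984.95) ÷ (-8880/24490) = 2.53.
η > 1 ⇒ luxury.

2.53 (luxury)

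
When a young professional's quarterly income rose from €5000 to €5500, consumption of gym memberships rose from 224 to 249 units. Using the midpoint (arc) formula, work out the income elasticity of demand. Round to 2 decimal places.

1.11

ΔQ = 249 − 224 = 25; midpoint Q̄ = (224 + 249)/2 = 236.5.
ΔI = 5500 − 5000 = 500; midpoint Ī = (5000 + 5500)/2 = 5250.
η = (ΔQ/Q̄) ÷ (ΔI/Ī) = (25/236.5) ÷ (500/5250) = 1.11.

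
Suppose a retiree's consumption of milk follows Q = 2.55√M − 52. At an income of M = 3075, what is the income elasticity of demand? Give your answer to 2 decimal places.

At M = 3075: Q = 89.404.
dQ/dM = 2.55/(2√M) = 0.0229926 at this income.
η = (dQ/dM)·(M/Q) = 0.0229926 × (3075/89.404) = 0.79.

0.79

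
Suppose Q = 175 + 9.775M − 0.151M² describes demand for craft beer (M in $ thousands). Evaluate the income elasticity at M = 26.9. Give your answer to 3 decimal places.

0.135

At M = 26.9: Q = 328.6824.
dQ/dM = 9.775 − 0.302M = 1.65120.
η = (dQ/dM)·(M/Q) = 1.65120 × (26.9/328.6824) = 0.135.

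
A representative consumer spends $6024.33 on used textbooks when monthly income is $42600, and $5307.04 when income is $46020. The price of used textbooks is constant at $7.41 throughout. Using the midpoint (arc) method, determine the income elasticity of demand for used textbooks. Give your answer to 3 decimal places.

With a constant price, Q₁ = 6024.33/7.41 = 813.000 and Q₂ = 5307.04/7.41 = 716.200 (equivalently, work directly with expenditure since P cancels).
Midpoint %ΔQ = (5307.04 − 6024.33)/5665.69 = -0.12660; midpoint %ΔI = (46020 − 42600)/44310 = 0.07718.
η = -0.12660 / 0.07718 = -1.640.

-1.640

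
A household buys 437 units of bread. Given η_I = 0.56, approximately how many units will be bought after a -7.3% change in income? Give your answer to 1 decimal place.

%ΔQ ≈ η × %ΔI = 0.56 × (-7.3%) = -4.088%.
New Q ≈ 437 × (1 − 0.04088) = 419.1.

419.1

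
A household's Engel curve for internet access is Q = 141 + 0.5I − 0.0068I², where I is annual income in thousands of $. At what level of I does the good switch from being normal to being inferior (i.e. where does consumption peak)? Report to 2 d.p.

dQ/dI = 0.5 − 0.0136I.
The good is inferior where dQ/dI < 0. Setting dQ/dI = 0 gives I = 0.5 / 0.0136 = 36.76.

36.76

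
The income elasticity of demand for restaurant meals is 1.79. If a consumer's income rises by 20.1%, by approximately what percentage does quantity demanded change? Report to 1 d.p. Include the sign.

36.0%

%ΔQ ≈ η × %ΔI = 1.79 × 20.1% = 36.0%.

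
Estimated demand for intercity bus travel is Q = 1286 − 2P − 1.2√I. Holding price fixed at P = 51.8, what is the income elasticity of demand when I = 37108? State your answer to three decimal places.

-0.122

At P = 51.8, I = 37108: Q = 951.239.
Holding P constant, ∂Q/∂I = -1.2/(2√I) = -0.00311471.
η_I = (∂Q/∂I)·(I/Q) = -0.00311471 × (37108/951.239) = -0.122.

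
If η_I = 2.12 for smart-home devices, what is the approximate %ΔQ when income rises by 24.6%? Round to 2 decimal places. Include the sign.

52.15%

%ΔQ ≈ η × %ΔI = 2.12 × 24.6% = 52.15%.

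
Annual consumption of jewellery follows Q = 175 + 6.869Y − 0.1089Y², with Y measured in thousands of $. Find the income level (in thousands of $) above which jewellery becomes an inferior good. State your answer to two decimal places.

dQ/dY = 6.869 − 0.2178Y.
The good is inferior where dQ/dY < 0. Setting dQ/dY = 0 gives Y = 6.869 / 0.2178 = 31.54.

31.54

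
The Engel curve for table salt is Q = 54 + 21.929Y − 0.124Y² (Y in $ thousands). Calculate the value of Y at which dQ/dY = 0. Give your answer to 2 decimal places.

88.42

dQ/dY = 21.929 − 0.248Y.
The good is inferior where dQ/dY < 0. Setting dQ/dY = 0 gives Y = 21.929 / 0.248 = 88.42.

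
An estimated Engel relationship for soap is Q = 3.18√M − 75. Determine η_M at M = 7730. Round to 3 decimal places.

At M = 7730: Q = 204.587.
dQ/dM = 3.18/(2√M) = 0.0180845 at this income.
η = (dQ/dM)·(M/Q) = 0.0180845 × (7730/204.587) = 0.683.

0.683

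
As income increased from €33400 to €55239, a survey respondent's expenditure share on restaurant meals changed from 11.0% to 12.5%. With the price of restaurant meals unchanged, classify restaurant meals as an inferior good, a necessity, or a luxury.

luxury

The budget share rises as income rises, so η > 1.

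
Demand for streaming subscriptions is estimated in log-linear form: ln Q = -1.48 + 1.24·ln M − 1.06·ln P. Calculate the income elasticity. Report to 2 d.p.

1.24

In a log-linear demand, the coefficient on ln M is the income elasticity.
So η = 1.24.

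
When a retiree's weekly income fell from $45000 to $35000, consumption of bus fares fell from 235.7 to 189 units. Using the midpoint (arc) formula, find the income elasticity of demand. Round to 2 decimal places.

0.88

ΔQ = 189 − 235.7 = -46.7; midpoint Q̄ = (235.7 + 189)/2 = 212.35.
ΔI = 35000 − 45000 = -10000; midpoint Ī = (45000 + 35000)/2 = 40000.
η = (ΔQ/Q̄) ÷ (ΔI/Ī) = (-46.7/212.35) ÷ (-10000/40000) = 0.88.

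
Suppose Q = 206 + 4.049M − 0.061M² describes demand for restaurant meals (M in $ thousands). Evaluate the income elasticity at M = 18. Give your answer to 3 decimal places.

0.129

At M = 18: Q = 259.1180.
dQ/dM = 4.049 − 0.122M = 1.85300.
η = (dQ/dM)·(M/Q) = 1.85300 × (18/259.1180) = 0.129.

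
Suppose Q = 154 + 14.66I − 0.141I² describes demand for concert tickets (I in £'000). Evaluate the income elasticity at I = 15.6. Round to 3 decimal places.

At I = 15.6: Q = 348.3822.
dQ/dI = 14.66 − 0.282I = 10.26080.
η = (dQ/dI)·(I/Q) = 10.26080 × (15.6/348.3822) = 0.459.

0.459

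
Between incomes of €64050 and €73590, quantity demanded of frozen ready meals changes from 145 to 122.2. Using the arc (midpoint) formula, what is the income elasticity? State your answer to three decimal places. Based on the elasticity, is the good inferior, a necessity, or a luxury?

ΔQ = 122.2 − 145 = -22.8; midpoint Q̄ = (145 + 122.2)/2 = 133.6.
ΔI = 73590 − 64050 = 9540; midpoint Ī = (64050 + 73590)/2 = 68820.
η = (ΔQ/Q̄) ÷ (ΔI/Ī) = (-22.8/133.6) ÷ (9540/68820) = -1.231.
η < 0 ⇒ inferior good.

-1.231 (inferior good)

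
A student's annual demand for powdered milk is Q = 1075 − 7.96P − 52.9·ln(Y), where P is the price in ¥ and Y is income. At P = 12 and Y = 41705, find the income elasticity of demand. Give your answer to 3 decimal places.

-0.127

At P = 12, Y = 41705: Q = 416.710.
Holding P constant, ∂Q/∂Y = -52.9/Y = -0.00126843.
η_Y = (∂Q/∂Y)·(Y/Q) = -0.00126843 × (41705/416.710) = -0.127.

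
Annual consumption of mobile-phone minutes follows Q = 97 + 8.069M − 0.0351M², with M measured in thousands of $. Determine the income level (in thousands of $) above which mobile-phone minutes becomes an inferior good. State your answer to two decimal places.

dQ/dM = 8.069 − 0.0702M.
The good is inferior where dQ/dM < 0. Setting dQ/dM = 0 gives M = 8.069 / 0.0702 = 114.94.

114.94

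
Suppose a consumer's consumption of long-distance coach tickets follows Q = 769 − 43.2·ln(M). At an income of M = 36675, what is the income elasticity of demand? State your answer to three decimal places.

At M = 36675: Q = 314.974.
dQ/dM = -43.2/M = -0.00117791 at this income.
η = (dQ/dM)·(M/Q) = -0.00117791 × (36675/314.974) = -0.137.

-0.137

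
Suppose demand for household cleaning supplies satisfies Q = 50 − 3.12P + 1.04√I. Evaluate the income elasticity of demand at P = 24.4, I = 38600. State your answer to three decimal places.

0.573

At P = 24.4, I = 38600: Q = 178.200.
Holding P constant, ∂Q/∂I = 1.04/(2√I) = 0.00264673.
η_I = (∂Q/∂I)·(I/Q) = 0.00264673 × (38600/178.200) = 0.573.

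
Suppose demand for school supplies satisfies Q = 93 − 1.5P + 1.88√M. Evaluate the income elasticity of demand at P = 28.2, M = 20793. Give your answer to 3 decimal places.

At P = 28.2, M = 20793: Q = 321.792.
Holding P constant, ∂Q/∂M = 1.88/(2√M) = 0.00651882.
η_M = (∂Q/∂M)·(M/Q) = 0.00651882 × (20793/321.792) = 0.421.

0.421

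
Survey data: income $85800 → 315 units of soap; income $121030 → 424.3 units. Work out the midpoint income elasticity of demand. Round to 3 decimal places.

ΔQ = 424.3 − 315 = 109.3; midpoint Q̄ = (315 + 424.3)/2 = 369.65.
ΔI = 121030 − 85800 = 35230; midpoint Ī = (85800 + 121030)/2 = 103415.
η = (ΔQ/Q̄) ÷ (ΔI/Ī) = (109.3/369.65) ÷ (35230/103415) = 0.868.

0.868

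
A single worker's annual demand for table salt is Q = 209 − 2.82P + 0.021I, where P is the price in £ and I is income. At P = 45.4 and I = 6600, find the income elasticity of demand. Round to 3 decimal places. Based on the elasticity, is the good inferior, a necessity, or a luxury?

0.631 (necessity)

At P = 45.4, I = 6600: Q = 219.572.
Holding P constant, ∂Q/∂I = 0.021.
η_I = (∂Q/∂I)·(I/Q) = 0.021 × (6600/219.572) = 0.631.
Since 0 < η < 1, this is a necessity.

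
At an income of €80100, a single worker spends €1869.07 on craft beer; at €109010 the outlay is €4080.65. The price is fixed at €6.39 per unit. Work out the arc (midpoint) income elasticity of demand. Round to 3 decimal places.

2.431

With a constant price, Q₁ = 1869.07/6.39 = 292.499 and Q₂ = 4080.65/6.39 = 638.599 (equivalently, work directly with expenditure since P cancels).
Midpoint %ΔQ = (4080.65 − 1869.07)/2974.86 = 0.74342; midpoint %ΔI = (109010 − 80100)/94555 = 0.30575.
η = 0.74342 / 0.30575 = 2.431.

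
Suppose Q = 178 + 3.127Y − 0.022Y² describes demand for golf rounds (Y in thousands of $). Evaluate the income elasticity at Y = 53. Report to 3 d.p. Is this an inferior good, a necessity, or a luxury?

0.149 (necessity)

At Y = 53: Q = 281.9330.
dQ/dY = 3.127 − 0.044Y = 0.79500.
η = (dQ/dY)·(Y/Q) = 0.79500 × (53/281.9330) = 0.149.
0 < η < 1 ⇒ necessity.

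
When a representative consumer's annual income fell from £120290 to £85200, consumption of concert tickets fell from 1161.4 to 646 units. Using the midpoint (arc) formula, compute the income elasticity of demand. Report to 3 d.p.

ΔQ = 646 − 1161.4 = -515.4; midpoint Q̄ = (1161.4 + 646)/2 = 903.7.
ΔI = 85200 − 120290 = -35090; midpoint Ī = (120290 + 85200)/2 = 102745.
η = (ΔQ/Q̄) ÷ (ΔI/Ī) = (-515.4/903.7) ÷ (-35090/102745) = 1.670.

1.670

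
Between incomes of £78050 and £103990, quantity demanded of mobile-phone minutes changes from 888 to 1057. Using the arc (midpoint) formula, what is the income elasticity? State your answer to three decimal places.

ΔQ = 1057 − 888 = 169; midpoint Q̄ = (888 + 1057)/2 = 972.5.
ΔI = 103990 − 78050 = 25940; midpoint Ī = (78050 + 103990)/2 = 91020.
η = (ΔQ/Q̄) ÷ (ΔI/Ī) = (169/972.5) ÷ (25940/91020) = 0.610.

0.610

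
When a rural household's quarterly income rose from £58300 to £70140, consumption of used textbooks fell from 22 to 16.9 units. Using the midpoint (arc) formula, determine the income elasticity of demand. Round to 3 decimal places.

ΔQ = 16.9 − 22 = -5.1; midpoint Q̄ = (22 + 16.9)/2 = 19.45.
ΔI = 70140 − 58300 = 11840; midpoint Ī = (58300 + 70140)/2 = 64220.
η = (ΔQ/Q̄) ÷ (ΔI/Ī) = (-5.1/19.45) ÷ (11840/64220) = -1.422.

-1.422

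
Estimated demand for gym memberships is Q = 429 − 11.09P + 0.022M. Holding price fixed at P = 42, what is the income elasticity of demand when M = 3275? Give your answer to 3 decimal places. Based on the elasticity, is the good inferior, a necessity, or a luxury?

2.043 (luxury)

At P = 42, M = 3275: Q = 35.270.
Holding P constant, ∂Q/∂M = 0.022.
η_M = (∂Q/∂M)·(M/Q) = 0.022 × (3275/35.270) = 2.043.
Since η > 1, this is a luxury.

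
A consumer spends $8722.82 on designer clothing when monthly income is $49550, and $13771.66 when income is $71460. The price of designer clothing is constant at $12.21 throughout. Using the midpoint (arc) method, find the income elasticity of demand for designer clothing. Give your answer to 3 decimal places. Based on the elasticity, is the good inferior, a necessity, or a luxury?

With a constant price, Q₁ = 8722.82/12.21 = 714.400 and Q₂ = 13771.66/12.21 = 1127.900 (equivalently, work directly with expenditure since P cancels).
Midpoint %ΔQ = (13771.66 − 8722.82)/11247.24 = 0.44890; midpoint %ΔI = (71460 − 49550)/60505 = 0.36212.
η = 0.44890 / 0.36212 = 1.240.
η > 1 ⇒ luxury.

1.240 (luxury)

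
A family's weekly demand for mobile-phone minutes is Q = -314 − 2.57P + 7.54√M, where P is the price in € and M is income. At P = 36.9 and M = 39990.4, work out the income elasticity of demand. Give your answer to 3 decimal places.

0.686

At P = 36.9, M = 39990.4: Q = 1098.986.
Holding P constant, ∂Q/∂M = 7.54/(2√M) = 0.0188523.
η_M = (∂Q/∂M)·(M/Q) = 0.0188523 × (39990.4/1098.986) = 0.686.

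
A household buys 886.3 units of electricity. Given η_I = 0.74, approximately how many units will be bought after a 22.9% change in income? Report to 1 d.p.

1036.5

%ΔQ ≈ η × %ΔI = 0.74 × 22.9% = 16.946%.
New Q ≈ 886.3 × (1 + 0.16946) = 1036.5.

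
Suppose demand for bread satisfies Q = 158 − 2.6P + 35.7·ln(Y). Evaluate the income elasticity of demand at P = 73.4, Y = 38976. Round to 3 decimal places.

At P = 73.4, Y = 38976: Q = 344.534.
Holding P constant, ∂Q/∂Y = 35.7/Y = 0.000915948.
η_Y = (∂Q/∂Y)·(Y/Q) = 0.000915948 × (38976/344.534) = 0.104.

0.104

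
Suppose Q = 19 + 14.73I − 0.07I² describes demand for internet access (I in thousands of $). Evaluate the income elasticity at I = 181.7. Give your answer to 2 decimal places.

At I = 181.7: Q = 384.3987.
dQ/dI = 14.73 − 0.14I = -10.70800.
η = (dQ/dI)·(I/Q) = -10.70800 × (181.7/384.3987) = -5.06.

-5.06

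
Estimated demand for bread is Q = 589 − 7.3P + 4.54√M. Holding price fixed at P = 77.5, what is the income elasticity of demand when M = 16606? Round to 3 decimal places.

0.481

At P = 77.5, M = 16606: Q = 608.294.
Holding P constant, ∂Q/∂M = 4.54/(2√M) = 0.0176154.
η_M = (∂Q/∂M)·(M/Q) = 0.0176154 × (16606/608.294) = 0.481.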